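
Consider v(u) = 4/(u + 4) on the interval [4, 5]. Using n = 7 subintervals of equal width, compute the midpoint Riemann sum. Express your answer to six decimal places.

0.471121

Δu = (5 − 4)/7 = 1/7.
Midpoints: 57/14, 59/14, 61/14, 4.5, 65/14, 67/14, 69/14.
v(57/14) = 56/113, v(59/14) = 56/115, v(61/14) = 56/117, v(4.5) = 8/17, v(65/14) = 56/121, v(67/14) = 56/123, v(69/14) = 0.448.
Sum = Δu · [v(57/14) + v(59/14) + v(61/14) + ...].
Sum ≈ 0.471121.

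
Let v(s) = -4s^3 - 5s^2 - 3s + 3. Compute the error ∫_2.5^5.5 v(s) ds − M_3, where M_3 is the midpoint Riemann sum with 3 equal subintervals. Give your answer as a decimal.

-13.25

Exact integral: ∫_2.5^5.5 v(s) ds = -1154.25.
M_3 = -1141.
Error = -1154.25 − (-1141) = -13.25.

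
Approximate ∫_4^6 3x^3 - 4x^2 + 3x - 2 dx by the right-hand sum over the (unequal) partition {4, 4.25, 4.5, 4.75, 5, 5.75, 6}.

Subinterval widths: 0.25, 0.25, 0.25, 0.25, 0.75, 0.25.
Right endpoints: 4.25, 4.5, 4.75, 5, 5.75, 6.
f(4.25) = 168.796875, f(4.5) = 203.875, f(4.75) = 243.515625, f(5) = 288, f(5.75) = 453.328125, f(6) = 520.
Sum = Σ Δx_i · f(x_i).
Sum = 696.04296875.

696.04296875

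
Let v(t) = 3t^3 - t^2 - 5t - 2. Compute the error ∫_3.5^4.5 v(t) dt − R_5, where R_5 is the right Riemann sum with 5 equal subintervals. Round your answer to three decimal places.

-13.408

Exact integral: ∫_3.5^4.5 v(t) dt ≈ 156.91667.
R_5 = 170.325.
Error ≈ 156.91667 − 170.325 ≈ -13.408.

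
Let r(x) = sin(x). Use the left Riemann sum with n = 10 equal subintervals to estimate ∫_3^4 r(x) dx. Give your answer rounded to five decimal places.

-0.29117

Δx = (4 − 3)/10 = 0.1.
Left endpoints: 3, 3.1, 3.2, 3.3, 3.4, 3.5, 3.6, 3.7, 3.8, 3.9.
r(3) ≈ 0.14112, r(3.1) ≈ 0.04158, r(3.2) ≈ -0.05837, r(3.3) ≈ -0.15775, r(3.4) ≈ -0.25554, r(3.5) ≈ -0.35078, r(3.6) ≈ -0.44252, r(3.7) ≈ -0.52984, r(3.8) ≈ -0.61186, r(3.9) ≈ -0.68777.
Sum = Δx · [r(3) + r(3.1) + r(3.2) + ...].
Sum ≈ -0.29117.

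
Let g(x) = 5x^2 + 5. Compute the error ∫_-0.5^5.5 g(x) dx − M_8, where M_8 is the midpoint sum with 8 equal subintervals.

Exact integral: ∫_-0.5^5.5 g(x) dx = 307.5.
M_8 = 306.09375.
Error = 307.5 − 306.09375 = 1.40625.

1.40625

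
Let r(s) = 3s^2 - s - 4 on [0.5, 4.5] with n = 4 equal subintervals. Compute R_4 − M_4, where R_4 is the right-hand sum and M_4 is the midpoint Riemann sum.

31

R_4 = 95.
M_4 = 64.
R_4 − M_4 = 31.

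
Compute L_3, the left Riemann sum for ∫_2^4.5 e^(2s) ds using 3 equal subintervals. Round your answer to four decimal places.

1561.7853

Δs = (4.5 − 2)/3 = 5/6.
Left endpoints: 2, 17/6, 11/3.
f(2) ≈ 54.5982, f(17/6) ≈ 289.0694, f(11/3) ≈ 1530.4749.
Sum = Δs · [f(2) + f(17/6) + f(11/3)].
Sum ≈ 1561.7853.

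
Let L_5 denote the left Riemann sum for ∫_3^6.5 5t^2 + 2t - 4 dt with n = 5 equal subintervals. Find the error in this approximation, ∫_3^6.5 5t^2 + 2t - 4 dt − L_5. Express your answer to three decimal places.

Exact integral: ∫_3^6.5 f(t) dt ≈ 431.95833.
L_5 = 372.75.
Error ≈ 431.95833 − 372.75 ≈ 59.208.

59.208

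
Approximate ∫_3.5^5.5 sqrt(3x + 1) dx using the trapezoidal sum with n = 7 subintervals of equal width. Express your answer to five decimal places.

7.60151

Δx = (5.5 − 3.5)/7 = 2/7.
f(3.5) ≈ 3.39116, f(53/14) ≈ 3.51527, f(57/14) ≈ 3.63515, f(61/14) ≈ 3.75119, f(65/14) ≈ 3.86375, f(69/14) ≈ 3.97312, f(73/14) ≈ 4.07957, f(5.5) ≈ 4.18330.
T_7 = (Δx/2)·[f(x_0) + 2f(x_1) + ... + 2f(x_{6}) + f(x_7)].
Sum ≈ 7.60151.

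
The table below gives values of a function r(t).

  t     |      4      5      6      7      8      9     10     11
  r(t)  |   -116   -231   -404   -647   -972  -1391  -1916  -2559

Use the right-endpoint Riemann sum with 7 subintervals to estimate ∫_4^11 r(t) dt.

Δt = 1.
Sum = 1·[(-231) + (-404) + (-647) + (-972) + (-1391) + (-1916) + (-2559)] = -8120.

-8120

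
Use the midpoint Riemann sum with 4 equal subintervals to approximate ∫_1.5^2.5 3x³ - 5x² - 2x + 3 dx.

Δx = (2.5 − 1.5)/4 = 0.25.
Midpoints: 1.625, 1.875, 2.125, 2.375.
f(1.625) = -297/512, f(1.875) = 741/512, f(2.125) = 2539/512, f(2.375) = 5241/512.
Sum = Δx · [f(1.625) + f(1.875) + f(2.125) + f(2.375)].
Sum = 4.015625.

4.015625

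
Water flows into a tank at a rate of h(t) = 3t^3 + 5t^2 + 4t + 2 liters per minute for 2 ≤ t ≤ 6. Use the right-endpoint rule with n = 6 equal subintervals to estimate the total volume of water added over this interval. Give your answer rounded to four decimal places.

Δt = (6 − 2)/6 = 2/3.
Right endpoints: 8/3, 10/3, 4, 14/3, 16/3, 6.
h(8/3) = 946/9, h(10/3) = 182, h(4) = 290, h(14/3) = 3910/9, h(16/3) = 1862/3, h(6) = 854.
Sum = Δt · [h(8/3) + h(10/3) + h(4) + ...].
Sum ≈ 1657.4815.

1657.4815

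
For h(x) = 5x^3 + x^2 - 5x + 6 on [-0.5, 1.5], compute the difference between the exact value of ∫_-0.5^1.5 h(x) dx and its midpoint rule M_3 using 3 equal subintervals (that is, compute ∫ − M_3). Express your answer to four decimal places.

0.6296

Exact integral: ∫_-0.5^1.5 h(x) dx ≈ 14.416667.
M_3 ≈ 13.787037.
Error ≈ 14.416667 − 13.787037 ≈ 0.6296.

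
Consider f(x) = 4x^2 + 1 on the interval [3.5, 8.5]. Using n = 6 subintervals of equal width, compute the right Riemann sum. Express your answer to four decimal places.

Δx = (8.5 − 3.5)/6 = 5/6.
Right endpoints: 13/3, 31/6, 6, 41/6, 23/3, 8.5.
f(13/3) = 685/9, f(31/6) = 970/9, f(6) = 145, f(41/6) = 1690/9, f(23/3) = 2125/9, f(8.5) = 290.
Sum = Δx · [f(13/3) + f(31/6) + f(6) + ...].
Sum ≈ 868.9815.

868.9815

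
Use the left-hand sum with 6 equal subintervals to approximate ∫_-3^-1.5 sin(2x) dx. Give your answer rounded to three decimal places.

Δx = (-1.5 − (-3))/6 = 0.25.
Left endpoints: -3, -2.75, -2.5, -2.25, -2, -1.75.
f(-3) ≈ 0.279, f(-2.75) ≈ 0.706, f(-2.5) ≈ 0.959, f(-2.25) ≈ 0.978, f(-2) ≈ 0.757, f(-1.75) ≈ 0.351.
Sum = Δx · [f(-3) + f(-2.75) + f(-2.5) + ...].
Sum ≈ 1.007.

1.007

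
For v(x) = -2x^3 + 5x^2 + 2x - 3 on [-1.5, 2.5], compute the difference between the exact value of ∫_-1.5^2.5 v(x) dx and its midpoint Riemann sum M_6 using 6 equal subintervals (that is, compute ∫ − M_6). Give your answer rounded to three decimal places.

0.296

Exact integral: ∫_-1.5^2.5 v(x) dx ≈ 6.66667.
M_6 ≈ 6.37037.
Error ≈ 6.66667 − 6.37037 ≈ 0.296.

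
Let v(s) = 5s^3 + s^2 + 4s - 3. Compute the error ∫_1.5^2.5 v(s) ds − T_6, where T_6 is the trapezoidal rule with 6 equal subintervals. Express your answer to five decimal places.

-0.14352

Exact integral: ∫_1.5^2.5 v(s) ds ≈ 51.5833333.
T_6 ≈ 51.7268519.
Error ≈ 51.5833333 − 51.7268519 ≈ -0.14352.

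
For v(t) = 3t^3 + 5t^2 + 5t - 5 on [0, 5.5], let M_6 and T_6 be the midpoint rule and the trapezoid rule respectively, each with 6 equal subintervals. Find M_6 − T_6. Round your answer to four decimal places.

M_6 ≈ 1000.256004.
T_6 ≈ 1034.628617.
M_6 − T_6 ≈ -34.3726.

-34.3726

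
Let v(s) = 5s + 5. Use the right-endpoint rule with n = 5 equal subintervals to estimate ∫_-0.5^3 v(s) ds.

Δs = (3 − (-0.5))/5 = 0.7.
Right endpoints: 0.2, 0.9, 1.6, 2.3, 3.
v(0.2) = 6, v(0.9) = 9.5, v(1.6) = 13, v(2.3) = 16.5, v(3) = 20.
Sum = Δs · [v(0.2) + v(0.9) + v(1.6) + v(2.3) + v(3)].
Sum = 45.5.

45.5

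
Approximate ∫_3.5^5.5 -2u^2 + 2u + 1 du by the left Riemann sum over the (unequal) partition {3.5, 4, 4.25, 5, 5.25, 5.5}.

-54.625

Subinterval widths: 0.5, 0.25, 0.75, 0.25, 0.25.
Left endpoints: 3.5, 4, 4.25, 5, 5.25.
f(3.5) = -16.5, f(4) = -23, f(4.25) = -26.625, f(5) = -39, f(5.25) = -43.625.
Sum = Σ Δu_i · f(u_i).
Sum = -54.625.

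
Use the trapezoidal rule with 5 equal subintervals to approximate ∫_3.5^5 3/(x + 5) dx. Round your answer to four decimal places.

Δx = (5 − 3.5)/5 = 0.3.
f(3.5) = 6/17, f(3.8) = 15/44, f(4.1) = 30/91, f(4.4) = 15/47, f(4.7) = 30/97, f(5) = 0.3.
T_5 = (Δx/2)·[f(x_0) + 2f(x_1) + ... + 2f(x_{4}) + f(x_5)].
Sum ≈ 0.4876.

0.4876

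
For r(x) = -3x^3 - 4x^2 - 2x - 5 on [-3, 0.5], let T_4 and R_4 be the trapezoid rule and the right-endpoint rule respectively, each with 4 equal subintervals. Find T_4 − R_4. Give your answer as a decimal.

T_4 ≈ 19.02441.
R_4 ≈ -4.32715.
T_4 − R_4 = 23.3515625.

23.3515625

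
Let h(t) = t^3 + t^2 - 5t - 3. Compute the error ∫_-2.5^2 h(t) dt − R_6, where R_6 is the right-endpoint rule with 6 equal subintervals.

Exact integral: ∫_-2.5^2 h(t) dt = -5.765625.
R_6 = -6.08203125.
Error = -5.765625 − (-6.08203125) = 0.31640625.

0.31640625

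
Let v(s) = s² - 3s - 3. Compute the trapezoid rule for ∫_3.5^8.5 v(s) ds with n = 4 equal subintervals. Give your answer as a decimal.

86.71875

Δs = (8.5 − 3.5)/4 = 1.25.
v(3.5) = -1.25, v(4.75) = 5.3125, v(6) = 15, v(7.25) = 27.8125, v(8.5) = 43.75.
T_4 = (Δs/2)·[v(s_0) + 2v(s_1) + 2v(s_2) + 2v(s_3) + v(s_4)].
Sum = 86.71875.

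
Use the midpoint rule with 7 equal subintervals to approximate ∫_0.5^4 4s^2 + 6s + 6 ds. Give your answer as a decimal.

153.125

Δs = (4 − 0.5)/7 = 0.5.
Midpoints: 0.75, 1.25, 1.75, 2.25, 2.75, 3.25, 3.75.
f(0.75) = 12.75, f(1.25) = 19.75, f(1.75) = 28.75, f(2.25) = 39.75, f(2.75) = 52.75, f(3.25) = 67.75, f(3.75) = 84.75.
Sum = Δs · [f(0.75) + f(1.25) + f(1.75) + ...].
Sum = 153.125.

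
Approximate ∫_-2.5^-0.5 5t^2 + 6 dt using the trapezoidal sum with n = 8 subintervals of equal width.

37.9375

Δt = (-0.5 − (-2.5))/8 = 0.25.
f(-2.5) = 37.25, f(-2.25) = 31.3125, f(-2) = 26, f(-1.75) = 21.3125, f(-1.5) = 17.25, f(-1.25) = 13.8125, f(-1) = 11, f(-0.75) = 8.8125, f(-0.5) = 7.25.
T_8 = (Δt/2)·[f(t_0) + 2f(t_1) + ... + 2f(t_{7}) + f(t_8)].
Sum = 37.9375.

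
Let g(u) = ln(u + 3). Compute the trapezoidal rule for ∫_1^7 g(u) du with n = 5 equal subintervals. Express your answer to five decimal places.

Δu = (7 − 1)/5 = 1.2.
g(1) ≈ 1.38629, g(2.2) ≈ 1.64866, g(3.4) ≈ 1.85630, g(4.6) ≈ 2.02815, g(5.8) ≈ 2.17475, g(7) ≈ 2.30259.
T_5 = (Δu/2)·[g(u_0) + 2g(u_1) + ... + 2g(u_{4}) + g(u_5)].
Sum ≈ 11.46276.

11.46276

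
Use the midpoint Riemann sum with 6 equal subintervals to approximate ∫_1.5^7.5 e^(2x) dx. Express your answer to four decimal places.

1390824.5263

Δx = (7.5 − 1.5)/6 = 1.
Midpoints: 2, 3, 4, 5, 6, 7.
f(2) ≈ 54.5982, f(3) ≈ 403.4288, f(4) ≈ 2980.9580, f(5) ≈ 22026.4658, f(6) ≈ 162754.7914, f(7) ≈ 1202604.2842.
Sum = Δx · [f(2) + f(3) + f(4) + ...].
Sum ≈ 1390824.5263.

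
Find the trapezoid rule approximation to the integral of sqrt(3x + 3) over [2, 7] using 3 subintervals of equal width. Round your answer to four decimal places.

20.0834

Δx = (7 − 2)/3 = 5/3.
f(2) ≈ 3.0000, f(11/3) ≈ 3.7417, f(16/3) ≈ 4.3589, f(7) ≈ 4.8990.
T_3 = (Δx/2)·[f(x_0) + 2f(x_1) + 2f(x_2) + f(x_3)].
Sum ≈ 20.0834.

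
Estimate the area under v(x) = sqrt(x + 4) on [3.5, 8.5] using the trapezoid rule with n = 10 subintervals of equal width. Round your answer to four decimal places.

Δx = (8.5 − 3.5)/10 = 0.5.
v(3.5) ≈ 2.7386, v(4) ≈ 2.8284, v(4.5) ≈ 2.9155, v(5) ≈ 3.0000, v(5.5) ≈ 3.0822, v(6) ≈ 3.1623, v(6.5) ≈ 3.2404, v(7) ≈ 3.3166, v(7.5) ≈ 3.3912, v(8) ≈ 3.4641, v(8.5) ≈ 3.5355.
T_10 = (Δx/2)·[v(x_0) + 2v(x_1) + ... + 2v(x_{9}) + v(x_10)].
Sum ≈ 15.7689.

15.7689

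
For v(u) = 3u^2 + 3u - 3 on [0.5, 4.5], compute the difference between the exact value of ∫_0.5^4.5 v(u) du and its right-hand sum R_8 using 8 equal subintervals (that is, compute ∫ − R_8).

-18.5

Exact integral: ∫_0.5^4.5 v(u) du = 109.
R_8 = 127.5.
Error = 109 − 127.5 = -18.5.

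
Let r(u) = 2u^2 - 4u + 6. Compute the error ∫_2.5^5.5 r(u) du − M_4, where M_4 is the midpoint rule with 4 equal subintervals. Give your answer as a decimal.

Exact integral: ∫_2.5^5.5 r(u) du = 70.5.
M_4 = 70.21875.
Error = 70.5 − 70.21875 = 0.28125.

0.28125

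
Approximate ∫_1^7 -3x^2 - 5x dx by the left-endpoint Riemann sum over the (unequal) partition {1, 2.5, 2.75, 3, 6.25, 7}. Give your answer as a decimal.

Subinterval widths: 1.5, 0.25, 0.25, 3.25, 0.75.
Left endpoints: 1, 2.5, 2.75, 3, 6.25.
f(1) = -8, f(2.5) = -31.25, f(2.75) = -36.4375, f(3) = -42, f(6.25) = -148.4375.
Sum = Σ Δx_i · f(x_i).
Sum = -276.75.

-276.75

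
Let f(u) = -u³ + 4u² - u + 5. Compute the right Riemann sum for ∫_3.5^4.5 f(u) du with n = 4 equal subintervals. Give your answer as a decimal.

Δu = (4.5 − 3.5)/4 = 0.25.
Right endpoints: 3.75, 4, 4.25, 4.5.
f(3.75) = 4.765625, f(4) = 1, f(4.25) = -3.765625, f(4.5) = -9.625.
Sum = Δu · [f(3.75) + f(4) + f(4.25) + f(4.5)].
Sum = -1.90625.

-1.90625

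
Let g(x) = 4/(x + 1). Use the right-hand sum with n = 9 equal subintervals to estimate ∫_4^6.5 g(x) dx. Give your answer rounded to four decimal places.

Δx = (6.5 − 4)/9 = 5/18.
Right endpoints: 77/18, 41/9, 29/6, 46/9, 97/18, 17/3, 107/18, 56/9, 6.5.
g(77/18) = 72/95, g(41/9) = 0.72, g(29/6) = 24/35, g(46/9) = 36/55, g(97/18) = 72/115, g(17/3) = 0.6, g(107/18) = 0.576, g(56/9) = 36/65, g(6.5) = 8/15.
Sum = Δx · [g(77/18) + g(41/9) + g(29/6) + ...].
Sum ≈ 1.5854.

1.5854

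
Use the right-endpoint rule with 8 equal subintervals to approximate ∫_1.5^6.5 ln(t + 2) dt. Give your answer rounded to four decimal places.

9.0777

Δt = (6.5 − 1.5)/8 = 0.625.
Right endpoints: 2.125, 2.75, 3.375, 4, 4.625, 5.25, 5.875, 6.5.
f(2.125) ≈ 1.4171, f(2.75) ≈ 1.5581, f(3.375) ≈ 1.6818, f(4) ≈ 1.7918, f(4.625) ≈ 1.8909, f(5.25) ≈ 1.9810, f(5.875) ≈ 2.0637, f(6.5) ≈ 2.1401.
Sum = Δt · [f(2.125) + f(2.75) + f(3.375) + ...].
Sum ≈ 9.0777.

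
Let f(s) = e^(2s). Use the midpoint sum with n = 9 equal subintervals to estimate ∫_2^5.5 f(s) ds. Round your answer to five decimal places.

Δs = (5.5 − 2)/9 = 7/18.
Midpoints: 79/36, 31/12, 107/36, 121/36, 3.75, 149/36, 163/36, 59/12, 191/36.
f(79/36) ≈ 80.55087, f(31/12) ≈ 175.32943, f(107/36) ≈ 381.62729, f(121/36) ≈ 830.66138, f(3.75) ≈ 1808.04241, f(149/36) ≈ 3935.43924, f(163/36) ≈ 8565.99484, f(59/12) ≈ 18645.00076, f(191/36) ≈ 40583.26673.
Sum = Δs · [f(79/36) + f(31/12) + f(107/36) + ...].
Sum ≈ 29168.96614.

29168.96614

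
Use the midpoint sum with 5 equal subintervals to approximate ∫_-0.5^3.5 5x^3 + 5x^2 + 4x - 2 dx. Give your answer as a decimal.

Δx = (3.5 − (-0.5))/5 = 0.8.
Midpoints: -0.1, 0.7, 1.5, 2.3, 3.1.
f(-0.1) = -2.355, f(0.7) = 4.965, f(1.5) = 32.125, f(2.3) = 94.485, f(3.1) = 207.405.
Sum = Δx · [f(-0.1) + f(0.7) + f(1.5) + f(2.3) + f(3.1)].
Sum = 269.3.

269.3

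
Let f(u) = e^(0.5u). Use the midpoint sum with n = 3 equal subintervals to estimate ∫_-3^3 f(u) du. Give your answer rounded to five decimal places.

Δu = (3 − (-3))/3 = 2.
Midpoints: -2, 0, 2.
f(-2) ≈ 0.36788, f(0) ≈ 1.00000, f(2) ≈ 2.71828.
Sum = Δu · [f(-2) + f(0) + f(2)].
Sum ≈ 8.17232.

8.17232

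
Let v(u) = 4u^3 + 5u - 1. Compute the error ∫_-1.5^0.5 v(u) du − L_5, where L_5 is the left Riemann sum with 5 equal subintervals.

5.12

Exact integral: ∫_-1.5^0.5 v(u) du = -12.
L_5 = -17.12.
Error = -12 − (-17.12) = 5.12.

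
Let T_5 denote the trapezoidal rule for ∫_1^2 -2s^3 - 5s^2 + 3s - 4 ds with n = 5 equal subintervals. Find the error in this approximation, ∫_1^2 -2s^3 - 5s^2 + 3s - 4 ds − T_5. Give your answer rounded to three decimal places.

Exact integral: ∫_1^2 f(s) ds ≈ -18.66667.
T_5 = -18.76.
Error ≈ -18.66667 − (-18.76) ≈ 0.093.

0.093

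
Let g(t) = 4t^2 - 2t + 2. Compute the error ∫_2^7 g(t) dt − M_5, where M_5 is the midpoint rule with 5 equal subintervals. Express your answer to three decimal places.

Exact integral: ∫_2^7 g(t) dt ≈ 411.66667.
M_5 = 410.
Error ≈ 411.66667 − 410 ≈ 1.667.

1.667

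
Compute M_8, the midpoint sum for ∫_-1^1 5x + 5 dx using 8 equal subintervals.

Δx = (1 − (-1))/8 = 0.25.
Midpoints: -0.875, -0.625, -0.375, -0.125, 0.125, 0.375, 0.625, 0.875.
f(-0.875) = 0.625, f(-0.625) = 1.875, f(-0.375) = 3.125, f(-0.125) = 4.375, f(0.125) = 5.625, f(0.375) = 6.875, f(0.625) = 8.125, f(0.875) = 9.375.
Sum = Δx · [f(-0.875) + f(-0.625) + f(-0.375) + ...].
Sum = 10.

10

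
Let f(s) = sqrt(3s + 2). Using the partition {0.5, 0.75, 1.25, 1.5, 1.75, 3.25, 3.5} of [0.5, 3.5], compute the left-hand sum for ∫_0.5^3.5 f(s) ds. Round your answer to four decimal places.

7.6312

Subinterval widths: 0.25, 0.5, 0.25, 0.25, 1.5, 0.25.
Left endpoints: 0.5, 0.75, 1.25, 1.5, 1.75, 3.25.
f(0.5) ≈ 1.8708, f(0.75) ≈ 2.0616, f(1.25) ≈ 2.3979, f(1.5) ≈ 2.5495, f(1.75) ≈ 2.6926, f(3.25) ≈ 3.4278.
Sum = Σ Δs_i · f(s_i).
Sum ≈ 7.6312.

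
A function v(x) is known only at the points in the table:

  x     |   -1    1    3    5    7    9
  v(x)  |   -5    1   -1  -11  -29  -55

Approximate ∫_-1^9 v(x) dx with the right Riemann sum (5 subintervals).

Δx = 2.
Sum = 2·[1 + (-1) + (-11) + (-29) + (-55)] = -190.

-190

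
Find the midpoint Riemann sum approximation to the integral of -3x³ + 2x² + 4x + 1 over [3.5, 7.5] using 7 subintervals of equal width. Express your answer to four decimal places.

-1910.6633

Δx = (7.5 − 3.5)/7 = 4/7.
Midpoints: 53/14, 61/14, 69/14, 5.5, 85/14, 93/14, 101/14.
f(53/14) = -323683/2744, f(61/14) = -526187/2744, f(69/14) = -795379/2744, f(5.5) = -415.625, f(85/14) = -1570691/2744, f(93/14) = -2095243/2744, f(101/14) = -2723347/2744.
Sum = Δx · [f(53/14) + f(61/14) + f(69/14) + ...].
Sum ≈ -1910.6633.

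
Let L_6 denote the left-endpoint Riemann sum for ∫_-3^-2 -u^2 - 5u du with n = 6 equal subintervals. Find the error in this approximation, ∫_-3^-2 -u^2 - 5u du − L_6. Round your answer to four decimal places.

0.0046

Exact integral: ∫_-3^-2 f(u) du ≈ 6.166667.
L_6 ≈ 6.162037.
Error ≈ 6.166667 − 6.162037 ≈ 0.0046.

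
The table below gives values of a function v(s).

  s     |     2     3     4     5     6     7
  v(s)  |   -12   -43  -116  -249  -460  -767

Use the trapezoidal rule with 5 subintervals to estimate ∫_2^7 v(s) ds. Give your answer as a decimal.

-1257.5

Δs = 1.
T_5 = (1/2)·[(-12) + 2·(-43) + 2·(-116) + 2·(-249) + 2·(-460) + (-767)] = -1257.5.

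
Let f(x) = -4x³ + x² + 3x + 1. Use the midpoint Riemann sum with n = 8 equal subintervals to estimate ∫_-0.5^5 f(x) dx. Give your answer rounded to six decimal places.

Δx = (5 − (-0.5))/8 = 0.6875.
Midpoints: -0.15625, 0.53125, 1.21875, 1.90625, 2.59375, 3.28125, 3.96875, 4.65625.
f(-0.15625) = 4677/8192, f(0.53125) = 18647/8192, f(1.21875) = -9007/8192, f(1.90625) = -142173/8192, f(2.59375) = -444739/8192, f(3.28125) = -980593/8192, f(3.96875) = -1813623/8192, f(4.65625) = -3007717/8192.
Sum = Δx · [f(-0.15625) + f(0.53125) + f(1.21875) + ...].
Sum ≈ -534.971680.

-534.971680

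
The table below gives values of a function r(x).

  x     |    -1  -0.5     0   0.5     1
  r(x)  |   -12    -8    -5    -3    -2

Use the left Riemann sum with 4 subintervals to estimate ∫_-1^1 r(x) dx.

-14

Δx = 0.5.
Sum = 0.5·[(-12) + (-8) + (-5) + (-3)] = -14.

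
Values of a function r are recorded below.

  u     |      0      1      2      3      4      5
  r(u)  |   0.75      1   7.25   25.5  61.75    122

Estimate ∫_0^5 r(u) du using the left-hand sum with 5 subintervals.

Δu = 1.
Sum = 1·[0.75 + 1 + 7.25 + 25.5 + 61.75] = 96.25.

96.25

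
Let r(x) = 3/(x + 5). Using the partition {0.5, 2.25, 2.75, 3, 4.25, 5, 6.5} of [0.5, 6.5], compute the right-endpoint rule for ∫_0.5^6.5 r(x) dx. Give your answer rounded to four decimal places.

2.0331

Subinterval widths: 1.75, 0.5, 0.25, 1.25, 0.75, 1.5.
Right endpoints: 2.25, 2.75, 3, 4.25, 5, 6.5.
r(2.25) = 12/29, r(2.75) = 12/31, r(3) = 0.375, r(4.25) = 12/37, r(5) = 0.3, r(6.5) = 6/23.
Sum = Σ Δx_i · r(x_i).
Sum ≈ 2.0331.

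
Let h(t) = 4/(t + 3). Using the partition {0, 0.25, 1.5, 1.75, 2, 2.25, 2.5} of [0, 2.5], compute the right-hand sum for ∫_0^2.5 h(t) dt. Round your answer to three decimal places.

2.202

Subinterval widths: 0.25, 1.25, 0.25, 0.25, 0.25, 0.25.
Right endpoints: 0.25, 1.5, 1.75, 2, 2.25, 2.5.
h(0.25) = 16/13, h(1.5) = 8/9, h(1.75) = 16/19, h(2) = 0.8, h(2.25) = 16/21, h(2.5) = 8/11.
Sum = Σ Δt_i · h(t_i).
Sum ≈ 2.202.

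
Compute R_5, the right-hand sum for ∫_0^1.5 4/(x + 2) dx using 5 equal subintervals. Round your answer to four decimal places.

2.1149

Δx = (1.5 − 0)/5 = 0.3.
Right endpoints: 0.3, 0.6, 0.9, 1.2, 1.5.
f(0.3) = 40/23, f(0.6) = 20/13, f(0.9) = 40/29, f(1.2) = 1.25, f(1.5) = 8/7.
Sum = Δx · [f(0.3) + f(0.6) + f(0.9) + f(1.2) + f(1.5)].
Sum ≈ 2.1149.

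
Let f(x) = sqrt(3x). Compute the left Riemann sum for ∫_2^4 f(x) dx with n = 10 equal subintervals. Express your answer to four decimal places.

Δx = (4 − 2)/10 = 0.2.
Left endpoints: 2, 2.2, 2.4, 2.6, 2.8, 3, 3.2, 3.4, 3.6, 3.8.
f(2) ≈ 2.4495, f(2.2) ≈ 2.5690, f(2.4) ≈ 2.6833, f(2.6) ≈ 2.7928, f(2.8) ≈ 2.8983, f(3) ≈ 3.0000, f(3.2) ≈ 3.0984, f(3.4) ≈ 3.1937, f(3.6) ≈ 3.2863, f(3.8) ≈ 3.3764.
Sum = Δx · [f(2) + f(2.2) + f(2.4) + ...].
Sum ≈ 5.8696.

5.8696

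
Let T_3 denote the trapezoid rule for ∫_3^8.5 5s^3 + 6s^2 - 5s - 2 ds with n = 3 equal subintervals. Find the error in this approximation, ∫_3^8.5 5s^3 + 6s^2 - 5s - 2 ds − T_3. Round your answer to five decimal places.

-284.22396

Exact integral: ∫_3^8.5 f(s) ds = 7428.953125.
T_3 ≈ 7713.1770833.
Error ≈ 7428.953125 − 7713.1770833 ≈ -284.22396.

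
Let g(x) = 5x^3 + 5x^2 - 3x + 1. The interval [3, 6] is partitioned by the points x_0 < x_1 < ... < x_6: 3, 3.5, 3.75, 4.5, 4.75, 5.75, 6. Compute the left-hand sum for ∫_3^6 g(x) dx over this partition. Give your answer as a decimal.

1441.75

Subinterval widths: 0.5, 0.25, 0.75, 0.25, 1, 0.25.
Left endpoints: 3, 3.5, 3.75, 4.5, 4.75, 5.75.
g(3) = 172, g(3.5) = 266.125, g(3.75) = 323.734375, g(4.5) = 544.375, g(4.75) = 635.421875, g(5.75) = 1099.609375.
Sum = Σ Δx_i · g(x_i).
Sum = 1441.75.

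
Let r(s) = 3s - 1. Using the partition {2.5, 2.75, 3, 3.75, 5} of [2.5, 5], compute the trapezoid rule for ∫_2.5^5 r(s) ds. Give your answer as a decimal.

Subinterval widths: 0.25, 0.25, 0.75, 1.25.
r(2.5) = 6.5, r(2.75) = 7.25, r(3) = 8, r(3.75) = 10.25, r(5) = 14.
On each subinterval the trapezoid contributes (Δs_i/2)·[r(s_{i-1}) + r(s_i)].
Sum = 25.625.

25.625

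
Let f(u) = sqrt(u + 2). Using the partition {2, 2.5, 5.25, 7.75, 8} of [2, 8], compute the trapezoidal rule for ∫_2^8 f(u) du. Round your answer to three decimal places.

Subinterval widths: 0.5, 2.75, 2.5, 0.25.
f(2) ≈ 2.000, f(2.5) ≈ 2.121, f(5.25) ≈ 2.693, f(7.75) ≈ 3.122, f(8) ≈ 3.162.
On each subinterval the trapezoid contributes (Δu_i/2)·[f(u_{i-1}) + f(u_i)].
Sum ≈ 15.704.

15.704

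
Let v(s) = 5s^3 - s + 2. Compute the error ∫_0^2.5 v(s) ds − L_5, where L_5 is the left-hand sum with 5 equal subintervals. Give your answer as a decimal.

16.953125

Exact integral: ∫_0^2.5 v(s) ds = 50.703125.
L_5 = 33.75.
Error = 50.703125 − 33.75 = 16.953125.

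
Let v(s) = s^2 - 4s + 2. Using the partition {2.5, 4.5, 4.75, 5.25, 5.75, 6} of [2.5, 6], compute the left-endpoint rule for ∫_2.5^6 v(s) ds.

Subinterval widths: 2, 0.25, 0.5, 0.5, 0.25.
Left endpoints: 2.5, 4.5, 4.75, 5.25, 5.75.
v(2.5) = -1.75, v(4.5) = 4.25, v(4.75) = 5.5625, v(5.25) = 8.5625, v(5.75) = 12.0625.
Sum = Σ Δs_i · v(s_i).
Sum = 7.640625.

7.640625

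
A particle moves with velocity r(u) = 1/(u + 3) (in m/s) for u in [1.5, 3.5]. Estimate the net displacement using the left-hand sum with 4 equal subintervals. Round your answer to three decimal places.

Δu = (3.5 − 1.5)/4 = 0.5.
Left endpoints: 1.5, 2, 2.5, 3.
r(1.5) = 2/9, r(2) = 0.2, r(2.5) = 2/11, r(3) = 1/6.
Sum = Δu · [r(1.5) + r(2) + r(2.5) + r(3)].
Sum ≈ 0.385.

0.385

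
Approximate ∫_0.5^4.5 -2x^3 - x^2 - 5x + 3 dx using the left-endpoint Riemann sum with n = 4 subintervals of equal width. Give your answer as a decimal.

-173

Δx = (4.5 − 0.5)/4 = 1.
Left endpoints: 0.5, 1.5, 2.5, 3.5.
f(0.5) = 0, f(1.5) = -13.5, f(2.5) = -47, f(3.5) = -112.5.
Sum = Δx · [f(0.5) + f(1.5) + f(2.5) + f(3.5)].
Sum = -173.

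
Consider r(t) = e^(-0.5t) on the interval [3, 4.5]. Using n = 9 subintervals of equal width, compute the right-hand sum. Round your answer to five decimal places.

0.22579

Δt = (4.5 − 3)/9 = 1/6.
Right endpoints: 19/6, 10/3, 3.5, 11/3, 23/6, 4, 25/6, 13/3, 4.5.
r(19/6) ≈ 0.20529, r(10/3) ≈ 0.18888, r(3.5) ≈ 0.17377, r(11/3) ≈ 0.15988, r(23/6) ≈ 0.14710, r(4) ≈ 0.13534, r(25/6) ≈ 0.12451, r(13/3) ≈ 0.11456, r(4.5) ≈ 0.10540.
Sum = Δt · [r(19/6) + r(10/3) + r(3.5) + ...].
Sum ≈ 0.22579.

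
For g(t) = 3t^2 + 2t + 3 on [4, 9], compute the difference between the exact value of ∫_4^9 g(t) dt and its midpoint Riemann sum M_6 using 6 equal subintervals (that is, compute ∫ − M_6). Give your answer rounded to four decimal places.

0.8681

Exact integral: ∫_4^9 g(t) dt = 745.
M_6 ≈ 744.131944.
Error ≈ 745 − 744.131944 ≈ 0.8681.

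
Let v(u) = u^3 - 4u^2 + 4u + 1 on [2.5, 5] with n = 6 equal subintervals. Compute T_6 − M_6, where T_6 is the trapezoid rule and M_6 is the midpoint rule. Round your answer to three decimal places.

T_6 ≈ 41.17549.
M_6 ≈ 40.38882.
T_6 − M_6 ≈ 0.787.

0.787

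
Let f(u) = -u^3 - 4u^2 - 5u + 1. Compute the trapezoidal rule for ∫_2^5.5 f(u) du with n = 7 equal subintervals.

-500.28125

Δu = (5.5 − 2)/7 = 0.5.
f(2) = -33, f(2.5) = -52.125, f(3) = -77, f(3.5) = -108.375, f(4) = -147, f(4.5) = -193.625, f(5) = -249, f(5.5) = -313.875.
T_7 = (Δu/2)·[f(u_0) + 2f(u_1) + ... + 2f(u_{6}) + f(u_7)].
Sum = -500.28125.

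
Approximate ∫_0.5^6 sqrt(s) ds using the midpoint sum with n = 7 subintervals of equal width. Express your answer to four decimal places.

Δs = (6 − 0.5)/7 = 11/14.
Midpoints: 25/28, 47/28, 69/28, 3.25, 113/28, 135/28, 157/28.
f(25/28) ≈ 0.9449, f(47/28) ≈ 1.2956, f(69/28) ≈ 1.5698, f(3.25) ≈ 1.8028, f(113/28) ≈ 2.0089, f(135/28) ≈ 2.1958, f(157/28) ≈ 2.3679.
Sum = Δs · [f(25/28) + f(47/28) + f(69/28) + ...].
Sum ≈ 9.5745.

9.5745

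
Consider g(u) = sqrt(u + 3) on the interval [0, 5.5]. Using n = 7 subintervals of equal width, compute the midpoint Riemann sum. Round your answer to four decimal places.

Δu = (5.5 − 0)/7 = 11/14.
Midpoints: 11/28, 33/28, 55/28, 2.75, 99/28, 121/28, 143/28.
g(11/28) ≈ 1.8420, g(33/28) ≈ 2.0442, g(55/28) ≈ 2.2281, g(2.75) ≈ 2.3979, g(99/28) ≈ 2.5565, g(121/28) ≈ 2.7058, g(143/28) ≈ 2.8473.
Sum = Δu · [g(11/28) + g(33/28) + g(55/28) + ...].
Sum ≈ 13.0599.

13.0599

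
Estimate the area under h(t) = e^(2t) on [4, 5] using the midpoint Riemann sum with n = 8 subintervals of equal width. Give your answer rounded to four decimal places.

9498.0002

Δt = (5 − 4)/8 = 0.125.
Midpoints: 4.0625, 4.1875, 4.3125, 4.4375, 4.5625, 4.6875, 4.8125, 4.9375.
h(4.0625) ≈ 3377.8679, h(4.1875) ≈ 4337.2683, h(4.3125) ≈ 5569.1627, h(4.4375) ≈ 7150.9465, h(4.5625) ≈ 9181.9970, h(4.6875) ≈ 11789.9175, h(4.8125) ≈ 15138.5538, h(4.9375) ≈ 19438.2878.
Sum = Δt · [h(4.0625) + h(4.1875) + h(4.3125) + ...].
Sum ≈ 9498.0002.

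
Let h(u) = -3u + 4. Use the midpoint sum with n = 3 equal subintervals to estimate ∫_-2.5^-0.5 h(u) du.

17

Δu = (-0.5 − (-2.5))/3 = 2/3.
Midpoints: -13/6, -1.5, -5/6.
h(-13/6) = 10.5, h(-1.5) = 8.5, h(-5/6) = 6.5.
Sum = Δu · [h(-13/6) + h(-1.5) + h(-5/6)].
Sum = 17.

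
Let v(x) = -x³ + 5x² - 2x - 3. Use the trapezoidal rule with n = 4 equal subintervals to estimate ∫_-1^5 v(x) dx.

Δx = (5 − (-1))/4 = 1.5.
v(-1) = 5, v(0.5) = -2.875, v(2) = 5, v(3.5) = 8.375, v(5) = -13.
T_4 = (Δx/2)·[v(x_0) + 2v(x_1) + 2v(x_2) + 2v(x_3) + v(x_4)].
Sum = 9.75.

9.75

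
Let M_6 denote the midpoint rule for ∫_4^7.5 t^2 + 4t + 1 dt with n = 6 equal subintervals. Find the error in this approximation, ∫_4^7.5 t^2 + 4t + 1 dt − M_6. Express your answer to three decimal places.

Exact integral: ∫_4^7.5 f(t) dt ≈ 203.29167.
M_6 ≈ 203.19242.
Error ≈ 203.29167 − 203.19242 ≈ 0.099.

0.099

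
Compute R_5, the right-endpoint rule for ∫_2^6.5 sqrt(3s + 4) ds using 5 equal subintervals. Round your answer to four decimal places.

Δs = (6.5 − 2)/5 = 0.9.
Right endpoints: 2.9, 3.8, 4.7, 5.6, 6.5.
f(2.9) ≈ 3.5637, f(3.8) ≈ 3.9243, f(4.7) ≈ 4.2544, f(5.6) ≈ 4.5607, f(6.5) ≈ 4.8477.
Sum = Δs · [f(2.9) + f(3.8) + f(4.7) + f(5.6) + f(6.5)].
Sum ≈ 19.0357.

19.0357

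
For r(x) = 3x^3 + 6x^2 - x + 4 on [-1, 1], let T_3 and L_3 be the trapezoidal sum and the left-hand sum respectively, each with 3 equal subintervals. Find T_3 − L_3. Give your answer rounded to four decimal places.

1.3333

T_3 ≈ 12.888889.
L_3 ≈ 11.555556.
T_3 − L_3 ≈ 1.3333.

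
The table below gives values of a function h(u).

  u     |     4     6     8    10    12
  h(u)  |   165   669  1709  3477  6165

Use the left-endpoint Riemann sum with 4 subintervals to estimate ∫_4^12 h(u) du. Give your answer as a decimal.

12040

Δu = 2.
Sum = 2·[165 + 669 + 1709 + 3477] = 12040.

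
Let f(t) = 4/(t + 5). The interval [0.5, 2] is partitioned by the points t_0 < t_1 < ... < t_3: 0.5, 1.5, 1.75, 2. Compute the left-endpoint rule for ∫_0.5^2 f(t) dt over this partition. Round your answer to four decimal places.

Subinterval widths: 1, 0.25, 0.25.
Left endpoints: 0.5, 1.5, 1.75.
f(0.5) = 8/11, f(1.5) = 8/13, f(1.75) = 16/27.
Sum = Σ Δt_i · f(t_i).
Sum ≈ 1.0293.

1.0293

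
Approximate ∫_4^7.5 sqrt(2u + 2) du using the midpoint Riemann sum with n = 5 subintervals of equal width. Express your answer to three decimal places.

12.825

Δu = (7.5 − 4)/5 = 0.7.
Midpoints: 4.35, 5.05, 5.75, 6.45, 7.15.
f(4.35) ≈ 3.271, f(5.05) ≈ 3.479, f(5.75) ≈ 3.674, f(6.45) ≈ 3.860, f(7.15) ≈ 4.037.
Sum = Δu · [f(4.35) + f(5.05) + f(5.75) + f(6.45) + f(7.15)].
Sum ≈ 12.825.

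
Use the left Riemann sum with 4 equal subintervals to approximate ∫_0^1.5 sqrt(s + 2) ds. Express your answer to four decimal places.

Δs = (1.5 − 0)/4 = 0.375.
Left endpoints: 0, 0.375, 0.75, 1.125.
f(0) ≈ 1.4142, f(0.375) ≈ 1.5411, f(0.75) ≈ 1.6583, f(1.125) ≈ 1.7678.
Sum = Δs · [f(0) + f(0.375) + f(0.75) + f(1.125)].
Sum ≈ 2.3930.

2.3930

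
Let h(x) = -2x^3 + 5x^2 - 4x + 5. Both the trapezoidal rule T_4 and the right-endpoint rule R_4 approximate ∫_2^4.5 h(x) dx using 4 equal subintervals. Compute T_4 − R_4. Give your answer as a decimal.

T_4 ≈ -80.849609.
R_4 ≈ -110.537109.
T_4 − R_4 = 29.6875.

29.6875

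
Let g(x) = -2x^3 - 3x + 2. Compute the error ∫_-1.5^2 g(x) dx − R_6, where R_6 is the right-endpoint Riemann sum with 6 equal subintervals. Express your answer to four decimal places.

Exact integral: ∫_-1.5^2 g(x) dx = -1.09375.
R_6 ≈ -11.089410.
Error ≈ -1.09375 − (-11.089410) ≈ 9.9957.

9.9957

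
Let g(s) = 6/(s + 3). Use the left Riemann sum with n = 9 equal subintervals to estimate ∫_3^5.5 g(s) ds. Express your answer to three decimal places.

Δs = (5.5 − 3)/9 = 5/18.
Left endpoints: 3, 59/18, 32/9, 23/6, 37/9, 79/18, 14/3, 89/18, 47/9.
g(3) = 1, g(59/18) = 108/113, g(32/9) = 54/59, g(23/6) = 36/41, g(37/9) = 0.84375, g(79/18) = 108/133, g(14/3) = 18/23, g(89/18) = 108/143, g(47/9) = 27/37.
Sum = Δs · [g(3) + g(59/18) + g(32/9) + ...].
Sum ≈ 2.131.

2.131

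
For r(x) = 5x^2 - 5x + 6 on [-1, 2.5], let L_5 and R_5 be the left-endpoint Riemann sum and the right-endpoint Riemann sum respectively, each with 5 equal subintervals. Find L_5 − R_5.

L_5 = 33.95.
R_5 = 40.075.
L_5 − R_5 = -6.125.

-6.125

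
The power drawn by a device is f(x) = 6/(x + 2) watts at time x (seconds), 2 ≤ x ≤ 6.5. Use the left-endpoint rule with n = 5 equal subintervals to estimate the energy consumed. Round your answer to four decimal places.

Δx = (6.5 − 2)/5 = 0.9.
Left endpoints: 2, 2.9, 3.8, 4.7, 5.6.
f(2) = 1.5, f(2.9) = 60/49, f(3.8) = 30/29, f(4.7) = 60/67, f(5.6) = 15/19.
Sum = Δx · [f(2) + f(2.9) + f(3.8) + f(4.7) + f(5.6)].
Sum ≈ 4.8996.

4.8996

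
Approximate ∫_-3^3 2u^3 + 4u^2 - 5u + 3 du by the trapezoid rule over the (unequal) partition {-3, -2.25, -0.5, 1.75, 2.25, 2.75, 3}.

Subinterval widths: 0.75, 1.75, 2.25, 0.5, 0.5, 0.25.
f(-3) = 0, f(-2.25) = 11.71875, f(-0.5) = 6.25, f(1.75) = 17.21875, f(2.25) = 34.78125, f(2.75) = 61.09375, f(3) = 78.
On each subinterval the trapezoid contributes (Δu_i/2)·[f(u_{i-1}) + f(u_i)].
Sum = 100.875.

100.875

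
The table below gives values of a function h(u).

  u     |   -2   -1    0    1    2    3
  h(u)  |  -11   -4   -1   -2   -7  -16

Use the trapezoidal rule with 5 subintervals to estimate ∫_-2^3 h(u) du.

-27.5

Δu = 1.
T_5 = (1/2)·[(-11) + 2·(-4) + 2·(-1) + 2·(-2) + 2·(-7) + (-16)] = -27.5.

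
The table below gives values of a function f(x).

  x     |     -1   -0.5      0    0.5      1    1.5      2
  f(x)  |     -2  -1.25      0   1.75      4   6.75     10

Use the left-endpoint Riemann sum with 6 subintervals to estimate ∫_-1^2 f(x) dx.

Δx = 0.5.
Sum = 0.5·[(-2) + (-1.25) + 0 + 1.75 + 4 + 6.75] = 4.625.

4.625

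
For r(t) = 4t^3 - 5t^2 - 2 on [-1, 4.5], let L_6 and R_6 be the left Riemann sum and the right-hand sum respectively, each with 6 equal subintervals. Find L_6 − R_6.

-249.5625

L_6 ≈ 132.063657.
R_6 ≈ 381.626157.
L_6 − R_6 = -249.5625.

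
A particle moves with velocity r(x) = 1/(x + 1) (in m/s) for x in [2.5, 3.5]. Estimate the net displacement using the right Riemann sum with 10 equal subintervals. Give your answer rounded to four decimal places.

0.2482

Δx = (3.5 − 2.5)/10 = 0.1.
Right endpoints: 2.6, 2.7, 2.8, 2.9, 3, 3.1, 3.2, 3.3, 3.4, 3.5.
r(2.6) = 5/18, r(2.7) = 10/37, r(2.8) = 5/19, r(2.9) = 10/39, r(3) = 0.25, r(3.1) = 10/41, r(3.2) = 5/21, r(3.3) = 10/43, r(3.4) = 5/22, r(3.5) = 2/9.
Sum = Δx · [r(2.6) + r(2.7) + r(2.8) + ...].
Sum ≈ 0.2482.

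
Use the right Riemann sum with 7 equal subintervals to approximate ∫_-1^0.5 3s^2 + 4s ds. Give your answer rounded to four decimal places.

0.0612

Δs = (0.5 − (-1))/7 = 3/14.
Right endpoints: -11/14, -4/7, -5/14, -1/7, 1/14, 2/7, 0.5.
f(-11/14) = -253/196, f(-4/7) = -64/49, f(-5/14) = -205/196, f(-1/7) = -25/49, f(1/14) = 59/196, f(2/7) = 68/49, f(0.5) = 2.75.
Sum = Δs · [f(-11/14) + f(-4/7) + f(-5/14) + ...].
Sum ≈ 0.0612.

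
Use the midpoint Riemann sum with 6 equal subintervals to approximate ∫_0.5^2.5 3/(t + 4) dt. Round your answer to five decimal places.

1.10282

Δt = (2.5 − 0.5)/6 = 1/3.
Midpoints: 2/3, 1, 4/3, 5/3, 2, 7/3.
f(2/3) = 9/14, f(1) = 0.6, f(4/3) = 0.5625, f(5/3) = 9/17, f(2) = 0.5, f(7/3) = 9/19.
Sum = Δt · [f(2/3) + f(1) + f(4/3) + ...].
Sum ≈ 1.10282.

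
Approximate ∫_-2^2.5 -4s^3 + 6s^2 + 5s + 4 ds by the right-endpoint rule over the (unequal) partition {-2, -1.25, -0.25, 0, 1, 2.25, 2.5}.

24.34375

Subinterval widths: 0.75, 1, 0.25, 1, 1.25, 0.25.
Right endpoints: -1.25, -0.25, 0, 1, 2.25, 2.5.
f(-1.25) = 14.9375, f(-0.25) = 3.1875, f(0) = 4, f(1) = 11, f(2.25) = 0.0625, f(2.5) = -8.5.
Sum = Σ Δs_i · f(s_i).
Sum = 24.34375.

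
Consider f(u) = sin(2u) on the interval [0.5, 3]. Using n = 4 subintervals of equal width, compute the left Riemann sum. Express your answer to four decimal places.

0.1684

Δu = (3 − 0.5)/4 = 0.625.
Left endpoints: 0.5, 1.125, 1.75, 2.375.
f(0.5) ≈ 0.8415, f(1.125) ≈ 0.7781, f(1.75) ≈ -0.3508, f(2.375) ≈ -0.9993.
Sum = Δu · [f(0.5) + f(1.125) + f(1.75) + f(2.375)].
Sum ≈ 0.1684.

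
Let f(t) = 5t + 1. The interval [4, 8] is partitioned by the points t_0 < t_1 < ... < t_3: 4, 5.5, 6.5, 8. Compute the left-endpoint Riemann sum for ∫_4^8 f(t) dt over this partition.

Subinterval widths: 1.5, 1, 1.5.
Left endpoints: 4, 5.5, 6.5.
f(4) = 21, f(5.5) = 28.5, f(6.5) = 33.5.
Sum = Σ Δt_i · f(t_i).
Sum = 110.25.

110.25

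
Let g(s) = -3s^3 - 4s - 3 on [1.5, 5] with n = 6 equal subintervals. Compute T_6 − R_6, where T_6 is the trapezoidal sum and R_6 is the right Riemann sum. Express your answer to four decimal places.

110.5052

T_6 ≈ -526.759115.
R_6 ≈ -637.264323.
T_6 − R_6 ≈ 110.5052.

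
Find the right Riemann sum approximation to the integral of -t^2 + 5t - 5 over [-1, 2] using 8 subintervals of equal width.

Δt = (2 − (-1))/8 = 0.375.
Right endpoints: -0.625, -0.25, 0.125, 0.5, 0.875, 1.25, 1.625, 2.
f(-0.625) = -8.515625, f(-0.25) = -6.3125, f(0.125) = -4.390625, f(0.5) = -2.75, f(0.875) = -1.390625, f(1.25) = -0.3125, f(1.625) = 0.484375, f(2) = 1.
Sum = Δt · [f(-0.625) + f(-0.25) + f(0.125) + ...].
Sum = -8.3203125.

-8.3203125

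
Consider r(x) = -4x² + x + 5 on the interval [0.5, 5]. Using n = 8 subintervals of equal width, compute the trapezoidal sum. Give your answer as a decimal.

Δx = (5 − 0.5)/8 = 0.5625.
r(0.5) = 4.5, r(1.0625) = 1.546875, r(1.625) = -3.9375, r(2.1875) = -11.953125, r(2.75) = -22.5, r(3.3125) = -35.578125, r(3.875) = -51.1875, r(4.4375) = -69.328125, r(5) = -90.
T_8 = (Δx/2)·[r(x_0) + 2r(x_1) + ... + 2r(x_{7}) + r(x_8)].
Sum = -132.57421875.

-132.57421875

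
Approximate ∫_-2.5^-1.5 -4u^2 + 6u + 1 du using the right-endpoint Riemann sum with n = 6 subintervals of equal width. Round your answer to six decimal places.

Δu = (-1.5 − (-2.5))/6 = 1/6.
Right endpoints: -7/3, -13/6, -2, -11/6, -5/3, -1.5.
f(-7/3) = -313/9, f(-13/6) = -277/9, f(-2) = -27, f(-11/6) = -211/9, f(-5/3) = -181/9, f(-1.5) = -17.
Sum = Δu · [f(-7/3) + f(-13/6) + f(-2) + ...].
Sum ≈ -25.518519.

-25.518519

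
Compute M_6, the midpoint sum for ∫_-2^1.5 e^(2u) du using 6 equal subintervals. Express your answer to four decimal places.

Δu = (1.5 − (-2))/6 = 7/12.
Midpoints: -41/24, -1.125, -13/24, 1/24, 0.625, 29/24.
f(-41/24) ≈ 0.0328, f(-1.125) ≈ 0.1054, f(-13/24) ≈ 0.3385, f(1/24) ≈ 1.0869, f(0.625) ≈ 3.4903, f(29/24) ≈ 11.2084.
Sum = Δu · [f(-41/24) + f(-1.125) + f(-13/24) + ...].
Sum ≈ 9.4864.

9.4864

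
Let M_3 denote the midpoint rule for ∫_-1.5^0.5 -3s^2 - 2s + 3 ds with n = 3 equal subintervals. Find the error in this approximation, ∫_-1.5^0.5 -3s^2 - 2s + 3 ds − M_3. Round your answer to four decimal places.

-0.2222

Exact integral: ∫_-1.5^0.5 f(s) ds = 4.5.
M_3 ≈ 4.722222.
Error ≈ 4.5 − 4.722222 ≈ -0.2222.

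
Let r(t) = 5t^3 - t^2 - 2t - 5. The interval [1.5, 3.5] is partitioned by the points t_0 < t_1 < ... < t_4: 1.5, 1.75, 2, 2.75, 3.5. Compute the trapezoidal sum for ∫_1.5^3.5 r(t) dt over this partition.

153.875

Subinterval widths: 0.25, 0.25, 0.75, 0.75.
r(1.5) = 6.625, r(1.75) = 15.234375, r(2) = 27, r(2.75) = 85.921875, r(3.5) = 190.125.
On each subinterval the trapezoid contributes (Δt_i/2)·[r(t_{i-1}) + r(t_i)].
Sum = 153.875.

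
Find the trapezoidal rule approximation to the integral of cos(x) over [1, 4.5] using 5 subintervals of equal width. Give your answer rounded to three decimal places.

-1.744

Δx = (4.5 − 1)/5 = 0.7.
f(1) ≈ 0.540, f(1.7) ≈ -0.129, f(2.4) ≈ -0.737, f(3.1) ≈ -0.999, f(3.8) ≈ -0.791, f(4.5) ≈ -0.211.
T_5 = (Δx/2)·[f(x_0) + 2f(x_1) + ... + 2f(x_{4}) + f(x_5)].
Sum ≈ -1.744.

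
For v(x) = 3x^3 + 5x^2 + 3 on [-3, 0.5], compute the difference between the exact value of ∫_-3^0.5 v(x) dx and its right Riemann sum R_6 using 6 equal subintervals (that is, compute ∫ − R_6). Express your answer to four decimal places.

Exact integral: ∫_-3^0.5 v(x) dx ≈ -4.994792.
R_6 ≈ 4.738571.
Error ≈ -4.994792 − 4.738571 ≈ -9.7334.

-9.7334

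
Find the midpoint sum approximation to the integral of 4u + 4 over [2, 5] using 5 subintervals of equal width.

54

Δu = (5 − 2)/5 = 0.6.
Midpoints: 2.3, 2.9, 3.5, 4.1, 4.7.
f(2.3) = 13.2, f(2.9) = 15.6, f(3.5) = 18, f(4.1) = 20.4, f(4.7) = 22.8.
Sum = Δu · [f(2.3) + f(2.9) + f(3.5) + f(4.1) + f(4.7)].
Sum = 54.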